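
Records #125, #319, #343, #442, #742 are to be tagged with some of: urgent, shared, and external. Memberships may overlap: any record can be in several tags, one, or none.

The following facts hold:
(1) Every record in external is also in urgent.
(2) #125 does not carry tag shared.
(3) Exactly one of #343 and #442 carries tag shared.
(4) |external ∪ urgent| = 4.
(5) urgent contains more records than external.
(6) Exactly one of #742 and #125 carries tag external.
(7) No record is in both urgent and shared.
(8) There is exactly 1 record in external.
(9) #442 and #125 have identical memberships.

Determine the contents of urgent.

urgent = {#125, #319, #442, #742}

From (2): #125 ∉ shared.
(9): #442 matches #125: #442 ∉ shared.
(3) (exactly one): #343 ∈ shared.
(7) (disjoint): #343 ∉ urgent.
(1) contrapositive: #343 ∉ external.
Suppose #125 ∉ urgent: no assignment then satisfies all the clues, so #125 ∈ urgent.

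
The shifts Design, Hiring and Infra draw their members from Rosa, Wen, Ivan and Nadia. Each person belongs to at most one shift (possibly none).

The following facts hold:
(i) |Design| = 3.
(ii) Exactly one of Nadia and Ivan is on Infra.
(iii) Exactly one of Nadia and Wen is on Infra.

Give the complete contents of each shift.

Design = {Ivan, Rosa, Wen}; Hiring = {}; Infra = {Nadia}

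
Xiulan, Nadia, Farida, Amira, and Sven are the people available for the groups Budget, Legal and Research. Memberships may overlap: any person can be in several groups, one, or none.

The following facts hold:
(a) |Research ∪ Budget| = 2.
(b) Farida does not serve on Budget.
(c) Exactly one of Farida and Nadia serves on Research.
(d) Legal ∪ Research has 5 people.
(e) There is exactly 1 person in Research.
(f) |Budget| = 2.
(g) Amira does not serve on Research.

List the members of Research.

Research = {Nadia}

From (b): Farida ∉ Budget.
From (g): Amira ∉ Research.
Suppose Xiulan ∈ Research: no assignment then satisfies all the clues, so Xiulan ∉ Research.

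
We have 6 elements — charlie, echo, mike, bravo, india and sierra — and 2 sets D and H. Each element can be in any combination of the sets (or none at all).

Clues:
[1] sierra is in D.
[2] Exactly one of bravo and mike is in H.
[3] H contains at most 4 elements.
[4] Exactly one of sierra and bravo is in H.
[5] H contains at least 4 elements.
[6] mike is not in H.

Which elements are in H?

From (1): sierra ∈ D.
From (6): mike ∉ H.
(2) (exactly one): bravo ∈ H.
(4) (exactly one): sierra ∉ H.
(5): only 4 candidates remain for H, so all are in.

H = {bravo, charlie, echo, india}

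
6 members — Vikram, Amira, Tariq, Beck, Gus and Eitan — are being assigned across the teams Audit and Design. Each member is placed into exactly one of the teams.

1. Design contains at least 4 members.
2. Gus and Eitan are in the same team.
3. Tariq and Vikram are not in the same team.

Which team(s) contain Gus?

Gus: Design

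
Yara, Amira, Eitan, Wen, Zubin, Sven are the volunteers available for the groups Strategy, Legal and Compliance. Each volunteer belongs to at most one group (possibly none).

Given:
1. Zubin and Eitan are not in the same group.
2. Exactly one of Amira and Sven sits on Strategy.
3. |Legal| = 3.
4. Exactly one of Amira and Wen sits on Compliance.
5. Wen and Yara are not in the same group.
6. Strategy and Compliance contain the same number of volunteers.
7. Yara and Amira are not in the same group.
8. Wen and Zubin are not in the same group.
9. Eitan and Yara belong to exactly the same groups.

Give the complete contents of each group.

Strategy = {Amira}; Legal = {Eitan, Sven, Yara}; Compliance = {Wen}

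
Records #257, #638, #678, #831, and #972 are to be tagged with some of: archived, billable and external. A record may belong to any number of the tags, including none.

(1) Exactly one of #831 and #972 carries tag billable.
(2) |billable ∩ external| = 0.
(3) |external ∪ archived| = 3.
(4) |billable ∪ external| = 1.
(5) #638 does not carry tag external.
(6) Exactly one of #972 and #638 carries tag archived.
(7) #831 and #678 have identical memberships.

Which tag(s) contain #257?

#257: none

From (5): #638 ∉ external.
Suppose #257 ∈ archived: no assignment then satisfies all the clues, so #257 ∉ archived.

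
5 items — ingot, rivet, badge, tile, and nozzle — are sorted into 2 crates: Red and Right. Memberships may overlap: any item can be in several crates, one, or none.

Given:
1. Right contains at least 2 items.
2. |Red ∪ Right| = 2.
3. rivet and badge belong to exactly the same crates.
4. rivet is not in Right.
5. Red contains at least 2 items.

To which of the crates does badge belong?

From (4): rivet ∉ Right.
(3): badge matches rivet: badge ∉ Right.
Suppose badge ∈ Red: no assignment then satisfies all the clues, so badge ∉ Red.

badge: none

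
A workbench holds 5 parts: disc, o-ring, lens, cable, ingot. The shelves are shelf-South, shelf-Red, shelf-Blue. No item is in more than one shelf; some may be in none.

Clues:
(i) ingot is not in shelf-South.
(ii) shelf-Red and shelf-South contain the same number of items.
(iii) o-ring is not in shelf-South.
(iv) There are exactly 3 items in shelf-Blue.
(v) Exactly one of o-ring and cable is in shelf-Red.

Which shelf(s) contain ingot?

From (i): ingot ∉ shelf-South.
From (iii): o-ring ∉ shelf-South.
Suppose ingot ∈ shelf-Red: no assignment then satisfies all the clues, so ingot ∉ shelf-Red.

ingot: shelf-Blue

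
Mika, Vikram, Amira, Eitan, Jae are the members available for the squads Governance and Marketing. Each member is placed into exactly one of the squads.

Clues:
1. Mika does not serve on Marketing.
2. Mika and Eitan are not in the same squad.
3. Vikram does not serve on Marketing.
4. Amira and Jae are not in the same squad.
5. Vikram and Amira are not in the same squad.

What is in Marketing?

Marketing = {Amira, Eitan}

From (1): Mika ∉ Marketing.
From (3): Vikram ∉ Marketing.
Only one squad left: Mika ∈ Governance.
Only one squad left: Vikram ∈ Governance.
(2): Eitan ∉ Governance.
(5): Amira ∉ Governance.
Only one squad left: Amira ∈ Marketing.
Only one squad left: Eitan ∈ Marketing.
(4): Jae ∉ Marketing.
Only one squad left: Jae ∈ Governance.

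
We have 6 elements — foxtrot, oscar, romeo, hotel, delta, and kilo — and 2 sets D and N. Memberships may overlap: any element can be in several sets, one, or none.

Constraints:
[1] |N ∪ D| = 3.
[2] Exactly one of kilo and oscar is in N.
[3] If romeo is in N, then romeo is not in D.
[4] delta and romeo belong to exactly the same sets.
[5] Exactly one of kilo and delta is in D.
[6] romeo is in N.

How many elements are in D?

1

From (6): romeo ∈ N.
(3): romeo ∉ D.
(4): delta matches romeo: delta ∉ D.
(4): delta matches romeo: delta ∈ N.
(5) (exactly one): kilo ∈ D.
Suppose foxtrot ∈ D: no assignment then satisfies all the clues, so foxtrot ∉ D.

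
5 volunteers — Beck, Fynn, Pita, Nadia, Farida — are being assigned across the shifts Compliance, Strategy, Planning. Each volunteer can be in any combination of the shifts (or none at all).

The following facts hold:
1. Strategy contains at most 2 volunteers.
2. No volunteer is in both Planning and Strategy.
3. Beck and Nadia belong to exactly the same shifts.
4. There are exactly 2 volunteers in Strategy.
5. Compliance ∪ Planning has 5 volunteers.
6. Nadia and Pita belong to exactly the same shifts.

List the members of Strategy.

Strategy = {Farida, Fynn}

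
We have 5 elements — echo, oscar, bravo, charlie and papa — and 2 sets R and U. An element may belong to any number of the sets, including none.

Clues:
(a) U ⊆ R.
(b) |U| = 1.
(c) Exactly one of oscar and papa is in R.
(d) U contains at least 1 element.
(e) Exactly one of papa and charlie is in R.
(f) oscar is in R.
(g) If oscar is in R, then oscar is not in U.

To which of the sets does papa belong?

From (f): oscar ∈ R.
(c) (exactly one): papa ∉ R.
(e) (exactly one): charlie ∈ R.
(g): oscar ∉ U.
(a) contrapositive: papa ∉ U.

papa: none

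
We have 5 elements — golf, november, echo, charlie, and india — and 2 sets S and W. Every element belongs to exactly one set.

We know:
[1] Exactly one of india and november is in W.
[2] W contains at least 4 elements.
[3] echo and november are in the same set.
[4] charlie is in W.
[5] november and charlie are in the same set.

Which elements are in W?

From (4): charlie ∈ W.
(5): november matches charlie: november ∉ S.
(5): november matches charlie: november ∈ W.
(1) (exactly one): india ∉ W.
(2): only 4 candidates remain for W, so all are in.
Only one set left: india ∈ S.

W = {charlie, echo, golf, november}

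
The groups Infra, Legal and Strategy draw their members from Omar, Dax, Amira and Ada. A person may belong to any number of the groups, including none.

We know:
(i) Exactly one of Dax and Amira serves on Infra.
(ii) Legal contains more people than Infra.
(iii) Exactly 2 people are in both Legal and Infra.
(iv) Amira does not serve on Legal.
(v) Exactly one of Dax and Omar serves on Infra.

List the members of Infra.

Infra = {Ada, Dax}

From (iv): Amira ∉ Legal.
Suppose Omar ∈ Infra: no assignment then satisfies all the clues, so Omar ∉ Infra.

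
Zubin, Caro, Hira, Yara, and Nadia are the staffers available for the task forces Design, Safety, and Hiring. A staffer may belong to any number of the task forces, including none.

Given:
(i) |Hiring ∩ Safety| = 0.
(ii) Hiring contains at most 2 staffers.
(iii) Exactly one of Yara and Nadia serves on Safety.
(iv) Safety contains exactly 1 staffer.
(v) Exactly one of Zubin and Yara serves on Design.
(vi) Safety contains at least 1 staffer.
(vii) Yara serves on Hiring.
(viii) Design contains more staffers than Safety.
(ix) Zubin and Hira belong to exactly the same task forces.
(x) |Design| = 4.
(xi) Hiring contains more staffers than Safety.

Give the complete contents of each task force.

Design = {Caro, Hira, Nadia, Zubin}; Safety = {Nadia}; Hiring = {Caro, Yara}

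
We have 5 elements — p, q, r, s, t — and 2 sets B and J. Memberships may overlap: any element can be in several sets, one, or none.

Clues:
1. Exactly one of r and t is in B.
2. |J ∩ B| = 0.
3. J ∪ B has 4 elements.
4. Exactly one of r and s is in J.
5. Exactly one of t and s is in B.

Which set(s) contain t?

t: B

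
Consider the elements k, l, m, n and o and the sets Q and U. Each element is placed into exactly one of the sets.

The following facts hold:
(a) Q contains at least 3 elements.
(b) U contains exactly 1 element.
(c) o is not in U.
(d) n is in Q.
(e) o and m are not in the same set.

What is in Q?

Q = {k, l, n, o}

From (c): o ∉ U.
From (d): n ∈ Q.
Only one set left: o ∈ Q.
(e): m ∉ Q.
Only one set left: m ∈ U.
(b): U already has 1, so the rest are out.
Only one set left: k ∈ Q.
Only one set left: l ∈ Q.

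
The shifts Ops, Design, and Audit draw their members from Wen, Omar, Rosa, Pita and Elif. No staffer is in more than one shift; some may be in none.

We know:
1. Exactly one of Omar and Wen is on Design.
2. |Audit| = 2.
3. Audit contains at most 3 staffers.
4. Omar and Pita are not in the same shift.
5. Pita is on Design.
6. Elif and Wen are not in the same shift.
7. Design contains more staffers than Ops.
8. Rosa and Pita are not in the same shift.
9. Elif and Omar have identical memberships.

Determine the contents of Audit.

From (5): Pita ∈ Design.
(4): Omar ∉ Design.
(8): Rosa ∉ Design.
(9): Elif matches Omar: Elif ∉ Design.
(1) (exactly one): Wen ∈ Design.
Suppose Omar ∉ Audit: no assignment then satisfies all the clues, so Omar ∈ Audit.

Audit = {Elif, Omar}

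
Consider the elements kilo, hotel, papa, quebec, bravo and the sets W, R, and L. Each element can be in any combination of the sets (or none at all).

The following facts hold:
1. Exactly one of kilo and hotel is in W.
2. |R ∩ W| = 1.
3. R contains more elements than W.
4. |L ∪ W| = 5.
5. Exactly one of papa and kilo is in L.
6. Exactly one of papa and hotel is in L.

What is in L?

L = {bravo, hotel, kilo, quebec}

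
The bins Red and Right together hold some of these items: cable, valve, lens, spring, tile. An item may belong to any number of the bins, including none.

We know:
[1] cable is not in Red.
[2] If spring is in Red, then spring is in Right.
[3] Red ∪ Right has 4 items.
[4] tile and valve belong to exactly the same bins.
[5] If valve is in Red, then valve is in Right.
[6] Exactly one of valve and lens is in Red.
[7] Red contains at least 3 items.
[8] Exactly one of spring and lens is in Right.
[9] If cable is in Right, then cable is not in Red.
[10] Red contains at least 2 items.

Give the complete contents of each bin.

Red = {spring, tile, valve}; Right = {cable, spring, tile, valve}

From (1): cable ∉ Red.
Suppose cable ∉ Right: no assignment then satisfies all the clues, so cable ∈ Right.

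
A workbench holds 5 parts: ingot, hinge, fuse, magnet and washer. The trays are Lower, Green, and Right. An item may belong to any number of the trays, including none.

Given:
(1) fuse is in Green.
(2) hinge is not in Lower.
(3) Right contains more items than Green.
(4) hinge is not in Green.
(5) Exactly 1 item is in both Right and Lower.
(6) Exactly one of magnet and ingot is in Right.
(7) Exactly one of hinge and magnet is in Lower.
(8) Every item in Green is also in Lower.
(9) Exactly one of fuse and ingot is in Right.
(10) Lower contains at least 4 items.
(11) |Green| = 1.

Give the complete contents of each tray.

Lower = {fuse, ingot, magnet, washer}; Green = {fuse}; Right = {hinge, ingot}

From (1): fuse ∈ Green.
From (2): hinge ∉ Lower.
From (4): hinge ∉ Green.
(7) (exactly one): magnet ∈ Lower.
(8) with fuse ∈ Green: fuse ∈ Lower.
(10): only 4 candidates remain for Lower, so all are in.
(11): Green already has 1, so the rest are out.
Suppose ingot ∉ Right: no assignment then satisfies all the clues, so ingot ∈ Right.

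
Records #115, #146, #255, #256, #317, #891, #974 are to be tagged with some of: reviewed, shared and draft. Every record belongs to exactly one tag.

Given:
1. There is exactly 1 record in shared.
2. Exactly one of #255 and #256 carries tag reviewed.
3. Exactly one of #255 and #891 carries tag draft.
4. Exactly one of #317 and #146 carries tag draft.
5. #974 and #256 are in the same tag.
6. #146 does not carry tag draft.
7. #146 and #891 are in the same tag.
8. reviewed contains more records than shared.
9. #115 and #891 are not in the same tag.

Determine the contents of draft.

From (6): #146 ∉ draft.
(4) (exactly one): #317 ∈ draft.
(7): #891 matches #146: #891 ∉ draft.
(3) (exactly one): #255 ∈ draft.
(2) (exactly one): #256 ∈ reviewed.
(5): #974 matches #256: #974 ∈ reviewed.
Suppose #115 ∈ draft: no assignment then satisfies all the clues, so #115 ∉ draft.

draft = {#255, #317}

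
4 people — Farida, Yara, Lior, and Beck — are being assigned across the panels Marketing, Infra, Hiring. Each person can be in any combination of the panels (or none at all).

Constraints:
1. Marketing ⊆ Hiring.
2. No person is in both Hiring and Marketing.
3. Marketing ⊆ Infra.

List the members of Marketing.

Marketing = {}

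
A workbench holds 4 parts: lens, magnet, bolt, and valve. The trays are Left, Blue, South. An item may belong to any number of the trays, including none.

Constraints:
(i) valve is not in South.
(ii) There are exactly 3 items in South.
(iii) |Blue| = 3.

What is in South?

From (i): valve ∉ South.
(ii): only 3 candidates remain for South, so all are in.

South = {bolt, lens, magnet}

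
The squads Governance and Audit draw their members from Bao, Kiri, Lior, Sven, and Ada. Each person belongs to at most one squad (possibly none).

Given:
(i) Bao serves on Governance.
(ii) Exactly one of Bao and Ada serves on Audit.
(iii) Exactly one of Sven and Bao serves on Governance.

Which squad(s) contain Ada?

Ada: Audit

From (i): Bao ∈ Governance.
(ii) (exactly one): Ada ∈ Audit.
(iii) (exactly one): Sven ∉ Governance.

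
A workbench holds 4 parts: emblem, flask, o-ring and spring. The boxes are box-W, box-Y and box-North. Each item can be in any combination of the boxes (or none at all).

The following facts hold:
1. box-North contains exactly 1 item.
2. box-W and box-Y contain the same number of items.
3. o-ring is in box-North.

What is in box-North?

box-North = {o-ring}

From (3): o-ring ∈ box-North.
(1): box-North already has 1, so the rest are out.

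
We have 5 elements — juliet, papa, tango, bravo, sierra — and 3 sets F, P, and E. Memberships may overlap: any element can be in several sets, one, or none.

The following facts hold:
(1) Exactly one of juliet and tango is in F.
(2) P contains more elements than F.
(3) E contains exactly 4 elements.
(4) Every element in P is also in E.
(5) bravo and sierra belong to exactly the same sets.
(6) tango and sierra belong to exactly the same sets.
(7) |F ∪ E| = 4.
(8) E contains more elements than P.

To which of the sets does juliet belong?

juliet: E, F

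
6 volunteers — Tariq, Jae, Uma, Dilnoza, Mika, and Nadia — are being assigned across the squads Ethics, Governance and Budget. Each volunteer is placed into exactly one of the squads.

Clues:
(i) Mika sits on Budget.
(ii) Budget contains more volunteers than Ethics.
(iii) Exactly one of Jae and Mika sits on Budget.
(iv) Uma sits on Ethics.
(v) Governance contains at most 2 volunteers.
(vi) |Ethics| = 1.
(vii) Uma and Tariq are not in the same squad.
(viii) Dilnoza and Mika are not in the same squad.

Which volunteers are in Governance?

Governance = {Dilnoza, Jae}

From (i): Mika ∈ Budget.
From (iv): Uma ∈ Ethics.
(iii) (exactly one): Jae ∉ Budget.
(vi): Ethics already has 1, so the rest are out.
(viii): Dilnoza ∉ Budget.
Only one squad left: Jae ∈ Governance.
Only one squad left: Dilnoza ∈ Governance.
(v): Governance already has 2, so the rest are out.
Only one squad left: Tariq ∈ Budget.
Only one squad left: Nadia ∈ Budget.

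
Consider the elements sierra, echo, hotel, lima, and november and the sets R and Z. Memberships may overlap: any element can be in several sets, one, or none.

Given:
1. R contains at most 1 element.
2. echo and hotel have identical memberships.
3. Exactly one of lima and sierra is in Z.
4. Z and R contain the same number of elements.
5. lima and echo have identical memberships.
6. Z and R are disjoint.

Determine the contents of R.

R = {november}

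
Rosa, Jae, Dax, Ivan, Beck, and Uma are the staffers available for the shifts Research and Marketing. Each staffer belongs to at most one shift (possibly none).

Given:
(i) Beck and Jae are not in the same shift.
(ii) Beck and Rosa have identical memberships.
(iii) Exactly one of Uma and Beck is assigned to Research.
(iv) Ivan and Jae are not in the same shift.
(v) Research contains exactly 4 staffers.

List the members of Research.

Research = {Beck, Dax, Ivan, Rosa}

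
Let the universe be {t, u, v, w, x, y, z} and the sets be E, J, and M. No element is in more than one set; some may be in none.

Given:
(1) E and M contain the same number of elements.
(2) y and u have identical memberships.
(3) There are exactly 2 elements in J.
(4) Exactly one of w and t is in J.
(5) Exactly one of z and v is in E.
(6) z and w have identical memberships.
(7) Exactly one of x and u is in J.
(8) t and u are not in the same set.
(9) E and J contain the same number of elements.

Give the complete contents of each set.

E = {w, z}; J = {t, x}; M = {u, y}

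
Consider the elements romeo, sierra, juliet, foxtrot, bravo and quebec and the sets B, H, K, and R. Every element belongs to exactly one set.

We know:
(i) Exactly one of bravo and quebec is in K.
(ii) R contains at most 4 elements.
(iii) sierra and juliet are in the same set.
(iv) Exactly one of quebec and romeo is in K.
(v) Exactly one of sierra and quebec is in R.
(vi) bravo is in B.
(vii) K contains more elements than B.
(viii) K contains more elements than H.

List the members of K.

K = {foxtrot, quebec}

From (vi): bravo ∈ B.
(i) (exactly one): quebec ∈ K.
(iv) (exactly one): romeo ∉ K.
(v) (exactly one): sierra ∈ R.
(iii): juliet matches sierra: juliet ∉ B.
(iii): juliet matches sierra: juliet ∉ H.
(iii): juliet matches sierra: juliet ∉ K.
(iii): juliet matches sierra: juliet ∈ R.
Suppose foxtrot ∉ K: no assignment then satisfies all the clues, so foxtrot ∈ K.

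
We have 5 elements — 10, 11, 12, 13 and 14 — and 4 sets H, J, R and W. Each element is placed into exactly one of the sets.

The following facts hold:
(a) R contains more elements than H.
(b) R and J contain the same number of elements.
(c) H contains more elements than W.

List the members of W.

W = {}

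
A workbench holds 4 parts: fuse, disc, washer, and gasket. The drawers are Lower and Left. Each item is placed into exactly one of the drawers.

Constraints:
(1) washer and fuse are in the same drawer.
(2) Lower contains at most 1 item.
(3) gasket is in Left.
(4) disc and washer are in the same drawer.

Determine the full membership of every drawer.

Lower = {}; Left = {disc, fuse, gasket, washer}

From (3): gasket ∈ Left.
Suppose fuse ∈ Lower: no assignment then satisfies all the clues, so fuse ∉ Lower.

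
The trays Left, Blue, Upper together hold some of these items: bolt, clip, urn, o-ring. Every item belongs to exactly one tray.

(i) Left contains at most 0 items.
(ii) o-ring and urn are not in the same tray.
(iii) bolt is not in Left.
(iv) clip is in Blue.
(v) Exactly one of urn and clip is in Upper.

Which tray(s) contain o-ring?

o-ring: Blue

From (iii): bolt ∉ Left.
From (iv): clip ∈ Blue.
(i): Left already has 0, so the rest are out.
(v) (exactly one): urn ∈ Upper.
(ii): o-ring ∉ Upper.
Only one tray left: o-ring ∈ Blue.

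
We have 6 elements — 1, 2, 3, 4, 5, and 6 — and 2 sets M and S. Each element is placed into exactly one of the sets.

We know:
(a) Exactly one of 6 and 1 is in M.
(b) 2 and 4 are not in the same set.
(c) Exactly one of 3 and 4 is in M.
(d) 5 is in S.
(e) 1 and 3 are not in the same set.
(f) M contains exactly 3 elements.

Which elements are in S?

S = {1, 4, 5}

From (d): 5 ∈ S.
Suppose 1 ∉ S: no assignment then satisfies all the clues, so 1 ∈ S.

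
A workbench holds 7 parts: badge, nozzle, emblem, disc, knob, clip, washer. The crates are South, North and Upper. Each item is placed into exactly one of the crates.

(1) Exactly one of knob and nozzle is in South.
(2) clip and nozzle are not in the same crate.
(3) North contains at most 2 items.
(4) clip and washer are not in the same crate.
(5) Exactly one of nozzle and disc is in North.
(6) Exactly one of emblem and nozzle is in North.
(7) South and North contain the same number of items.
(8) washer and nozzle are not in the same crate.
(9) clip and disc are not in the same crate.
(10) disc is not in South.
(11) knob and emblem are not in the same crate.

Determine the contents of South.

From (10): disc ∉ South.
Suppose badge ∈ South: no assignment then satisfies all the clues, so badge ∉ South.

South = {clip, knob}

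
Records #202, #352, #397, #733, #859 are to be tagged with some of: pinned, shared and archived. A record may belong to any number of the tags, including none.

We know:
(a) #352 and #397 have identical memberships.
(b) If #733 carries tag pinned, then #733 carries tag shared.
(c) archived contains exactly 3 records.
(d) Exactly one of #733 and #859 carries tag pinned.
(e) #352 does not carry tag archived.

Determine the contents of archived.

From (e): #352 ∉ archived.
(a): #397 matches #352: #397 ∉ archived.
(c): only 3 candidates remain for archived, so all are in.

archived = {#202, #733, #859}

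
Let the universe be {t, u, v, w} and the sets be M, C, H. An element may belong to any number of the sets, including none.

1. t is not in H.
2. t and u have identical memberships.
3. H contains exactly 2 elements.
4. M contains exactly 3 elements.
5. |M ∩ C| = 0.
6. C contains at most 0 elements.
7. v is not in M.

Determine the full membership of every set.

M = {t, u, w}; C = {}; H = {v, w}

From (1): t ∉ H.
From (7): v ∉ M.
(2): u matches t: u ∉ H.
(3): only 2 candidates remain for H, so all are in.
(4): only 3 candidates remain for M, so all are in.
(6): C already has 0, so the rest are out.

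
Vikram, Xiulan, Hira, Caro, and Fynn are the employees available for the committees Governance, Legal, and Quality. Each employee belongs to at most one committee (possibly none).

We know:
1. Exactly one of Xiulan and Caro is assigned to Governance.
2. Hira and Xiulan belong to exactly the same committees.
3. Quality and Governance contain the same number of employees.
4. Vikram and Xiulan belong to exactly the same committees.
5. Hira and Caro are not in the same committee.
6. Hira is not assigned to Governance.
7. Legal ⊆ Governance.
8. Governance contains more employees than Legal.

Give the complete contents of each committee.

Governance = {Caro}; Legal = {}; Quality = {Fynn}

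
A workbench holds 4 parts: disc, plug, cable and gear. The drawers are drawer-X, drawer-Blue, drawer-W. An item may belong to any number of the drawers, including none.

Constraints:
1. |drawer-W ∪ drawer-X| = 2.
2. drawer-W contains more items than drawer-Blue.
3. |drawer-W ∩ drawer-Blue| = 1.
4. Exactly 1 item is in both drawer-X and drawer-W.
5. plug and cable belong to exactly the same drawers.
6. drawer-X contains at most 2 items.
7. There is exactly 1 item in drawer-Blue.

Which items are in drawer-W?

drawer-W = {disc, gear}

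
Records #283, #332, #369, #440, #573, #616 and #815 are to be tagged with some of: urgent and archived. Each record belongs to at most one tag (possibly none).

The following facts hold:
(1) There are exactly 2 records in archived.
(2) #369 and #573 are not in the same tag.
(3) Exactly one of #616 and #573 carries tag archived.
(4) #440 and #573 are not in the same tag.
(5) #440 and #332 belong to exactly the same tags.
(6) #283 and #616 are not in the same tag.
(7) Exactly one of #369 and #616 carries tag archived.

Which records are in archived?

archived = {#616, #815}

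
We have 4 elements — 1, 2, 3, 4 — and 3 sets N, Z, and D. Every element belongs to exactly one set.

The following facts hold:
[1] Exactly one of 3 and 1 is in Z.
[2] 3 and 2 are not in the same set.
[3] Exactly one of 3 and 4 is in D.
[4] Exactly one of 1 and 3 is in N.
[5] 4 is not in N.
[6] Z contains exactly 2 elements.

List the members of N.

N = {3}

From (5): 4 ∉ N.
Suppose 1 ∈ N: no assignment then satisfies all the clues, so 1 ∉ N.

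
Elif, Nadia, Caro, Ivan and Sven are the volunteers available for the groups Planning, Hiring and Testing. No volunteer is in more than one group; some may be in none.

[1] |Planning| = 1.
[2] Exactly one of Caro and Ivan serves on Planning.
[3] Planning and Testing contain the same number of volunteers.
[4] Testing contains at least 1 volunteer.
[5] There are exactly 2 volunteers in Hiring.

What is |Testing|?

1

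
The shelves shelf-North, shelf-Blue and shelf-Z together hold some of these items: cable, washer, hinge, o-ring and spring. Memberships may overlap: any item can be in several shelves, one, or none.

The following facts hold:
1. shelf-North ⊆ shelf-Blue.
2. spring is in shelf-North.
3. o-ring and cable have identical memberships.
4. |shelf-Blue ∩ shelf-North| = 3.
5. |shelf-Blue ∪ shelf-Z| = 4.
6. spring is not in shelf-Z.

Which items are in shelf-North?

shelf-North = {cable, o-ring, spring}

From (2): spring ∈ shelf-North.
From (6): spring ∉ shelf-Z.
(1) with spring ∈ shelf-North: spring ∈ shelf-Blue.
Suppose cable ∉ shelf-North: no assignment then satisfies all the clues, so cable ∈ shelf-North.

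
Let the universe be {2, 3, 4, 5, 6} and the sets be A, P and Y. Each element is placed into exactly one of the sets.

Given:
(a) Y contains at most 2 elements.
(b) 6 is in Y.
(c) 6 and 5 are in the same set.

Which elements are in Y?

Y = {5, 6}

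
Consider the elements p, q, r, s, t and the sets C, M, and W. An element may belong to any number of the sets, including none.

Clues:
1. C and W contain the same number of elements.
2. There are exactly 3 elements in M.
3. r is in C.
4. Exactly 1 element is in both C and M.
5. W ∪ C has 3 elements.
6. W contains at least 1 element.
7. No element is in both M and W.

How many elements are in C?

2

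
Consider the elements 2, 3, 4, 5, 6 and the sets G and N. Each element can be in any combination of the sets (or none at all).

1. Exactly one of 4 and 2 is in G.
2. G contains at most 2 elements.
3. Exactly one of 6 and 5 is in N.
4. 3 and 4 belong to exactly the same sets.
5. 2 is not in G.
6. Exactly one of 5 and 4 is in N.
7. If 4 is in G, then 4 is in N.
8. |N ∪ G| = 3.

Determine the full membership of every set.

G = {3, 4}; N = {3, 4, 6}

From (5): 2 ∉ G.
(1) (exactly one): 4 ∈ G.
(4): 3 matches 4: 3 ∈ G.
(7): 4 ∈ N.
(2): G already has 2, so the rest are out.
(4): 3 matches 4: 3 ∈ N.
(6) (exactly one): 5 ∉ N.
(3) (exactly one): 6 ∈ N.
Suppose 2 ∈ N: no assignment then satisfies all the clues, so 2 ∉ N.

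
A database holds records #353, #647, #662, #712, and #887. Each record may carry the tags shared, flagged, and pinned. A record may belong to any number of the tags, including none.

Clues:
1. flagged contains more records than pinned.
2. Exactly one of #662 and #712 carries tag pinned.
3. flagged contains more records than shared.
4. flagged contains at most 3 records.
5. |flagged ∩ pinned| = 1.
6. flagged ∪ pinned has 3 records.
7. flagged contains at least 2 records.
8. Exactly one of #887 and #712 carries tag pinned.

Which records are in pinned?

pinned = {#712}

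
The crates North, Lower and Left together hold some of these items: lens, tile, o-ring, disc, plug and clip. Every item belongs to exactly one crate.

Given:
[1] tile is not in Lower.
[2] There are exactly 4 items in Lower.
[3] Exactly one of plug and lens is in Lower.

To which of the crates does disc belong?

From (1): tile ∉ Lower.
Suppose disc ∈ North: no assignment then satisfies all the clues, so disc ∉ North.

disc: Lower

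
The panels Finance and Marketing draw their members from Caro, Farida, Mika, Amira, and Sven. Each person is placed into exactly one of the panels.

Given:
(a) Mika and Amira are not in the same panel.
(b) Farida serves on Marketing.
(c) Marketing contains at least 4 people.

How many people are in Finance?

1

From (b): Farida ∈ Marketing.
Suppose Caro ∈ Finance: no assignment then satisfies all the clues, so Caro ∉ Finance.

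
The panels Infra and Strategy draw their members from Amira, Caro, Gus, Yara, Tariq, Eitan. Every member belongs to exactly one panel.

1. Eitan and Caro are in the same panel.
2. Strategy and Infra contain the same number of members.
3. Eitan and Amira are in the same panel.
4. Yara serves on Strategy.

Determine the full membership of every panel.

Infra = {Amira, Caro, Eitan}; Strategy = {Gus, Tariq, Yara}

From (4): Yara ∈ Strategy.
Suppose Amira ∉ Infra: no assignment then satisfies all the clues, so Amira ∈ Infra.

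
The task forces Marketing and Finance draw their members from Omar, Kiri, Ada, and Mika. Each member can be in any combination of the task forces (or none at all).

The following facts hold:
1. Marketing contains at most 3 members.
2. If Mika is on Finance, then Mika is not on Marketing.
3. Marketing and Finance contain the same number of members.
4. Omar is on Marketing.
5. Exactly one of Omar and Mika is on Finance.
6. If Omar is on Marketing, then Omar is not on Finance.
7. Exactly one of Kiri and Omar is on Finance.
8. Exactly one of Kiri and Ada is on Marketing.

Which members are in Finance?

Finance = {Kiri, Mika}

From (4): Omar ∈ Marketing.
(6): Omar ∉ Finance.
(7) (exactly one): Kiri ∈ Finance.
(5) (exactly one): Mika ∈ Finance.
(2): Mika ∉ Marketing.
Suppose Ada ∈ Finance: no assignment then satisfies all the clues, so Ada ∉ Finance.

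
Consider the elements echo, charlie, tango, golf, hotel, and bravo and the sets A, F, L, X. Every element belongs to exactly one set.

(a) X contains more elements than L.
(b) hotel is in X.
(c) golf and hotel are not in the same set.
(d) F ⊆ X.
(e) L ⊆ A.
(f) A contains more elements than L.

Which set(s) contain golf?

golf: A

From (b): hotel ∈ X.
(c): golf ∉ X.
(d) contrapositive: golf ∉ F.
Suppose golf ∉ A: no assignment then satisfies all the clues, so golf ∈ A.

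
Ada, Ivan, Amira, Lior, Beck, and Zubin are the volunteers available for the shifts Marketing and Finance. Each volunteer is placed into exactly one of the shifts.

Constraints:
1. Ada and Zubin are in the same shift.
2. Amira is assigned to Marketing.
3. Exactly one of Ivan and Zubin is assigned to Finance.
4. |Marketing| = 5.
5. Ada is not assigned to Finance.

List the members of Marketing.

Marketing = {Ada, Amira, Beck, Lior, Zubin}

From (2): Amira ∈ Marketing.
From (5): Ada ∉ Finance.
(1): Zubin matches Ada: Zubin ∉ Finance.
(3) (exactly one): Ivan ∈ Finance.
(4): only 5 candidates remain for Marketing, so all are in.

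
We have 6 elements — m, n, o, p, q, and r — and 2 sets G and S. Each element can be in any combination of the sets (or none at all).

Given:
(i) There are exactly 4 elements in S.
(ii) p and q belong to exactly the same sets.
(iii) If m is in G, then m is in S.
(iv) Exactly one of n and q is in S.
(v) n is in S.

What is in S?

From (v): n ∈ S.
(iv) (exactly one): q ∉ S.
(ii): p matches q: p ∉ S.
(i): only 4 candidates remain for S, so all are in.

S = {m, n, o, r}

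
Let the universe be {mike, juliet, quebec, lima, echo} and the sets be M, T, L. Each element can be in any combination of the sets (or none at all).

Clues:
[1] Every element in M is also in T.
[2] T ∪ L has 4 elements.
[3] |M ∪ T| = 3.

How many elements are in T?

3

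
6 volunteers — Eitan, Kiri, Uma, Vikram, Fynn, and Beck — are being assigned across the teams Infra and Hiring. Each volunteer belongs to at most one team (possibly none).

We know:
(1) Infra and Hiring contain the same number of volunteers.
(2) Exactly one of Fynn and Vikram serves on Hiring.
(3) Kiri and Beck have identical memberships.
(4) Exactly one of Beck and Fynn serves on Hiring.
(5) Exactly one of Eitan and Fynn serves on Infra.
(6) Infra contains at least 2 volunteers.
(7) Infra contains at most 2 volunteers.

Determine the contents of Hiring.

Hiring = {Fynn, Uma}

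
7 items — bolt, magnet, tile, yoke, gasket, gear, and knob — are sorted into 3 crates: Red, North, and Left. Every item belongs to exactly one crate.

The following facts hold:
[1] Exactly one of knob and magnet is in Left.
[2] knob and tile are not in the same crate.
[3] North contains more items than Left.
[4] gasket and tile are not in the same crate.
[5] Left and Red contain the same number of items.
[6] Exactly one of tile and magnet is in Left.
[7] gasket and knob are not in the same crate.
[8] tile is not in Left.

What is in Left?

Left = {gasket, magnet}

From (8): tile ∉ Left.
(6) (exactly one): magnet ∈ Left.
(1) (exactly one): knob ∉ Left.
Suppose bolt ∈ Left: no assignment then satisfies all the clues, so bolt ∉ Left.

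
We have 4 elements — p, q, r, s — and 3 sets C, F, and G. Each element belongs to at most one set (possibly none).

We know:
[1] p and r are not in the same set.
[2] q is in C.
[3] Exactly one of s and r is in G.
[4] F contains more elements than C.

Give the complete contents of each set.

C = {q}; F = {p, s}; G = {r}

From (2): q ∈ C.
Suppose p ∈ C: no assignment then satisfies all the clues, so p ∉ C.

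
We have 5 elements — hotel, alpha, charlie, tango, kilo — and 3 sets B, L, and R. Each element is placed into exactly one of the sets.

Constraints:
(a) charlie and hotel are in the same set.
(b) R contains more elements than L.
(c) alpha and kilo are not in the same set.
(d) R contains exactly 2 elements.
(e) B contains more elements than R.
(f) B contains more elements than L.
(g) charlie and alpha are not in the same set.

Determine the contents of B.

B = {charlie, hotel, kilo}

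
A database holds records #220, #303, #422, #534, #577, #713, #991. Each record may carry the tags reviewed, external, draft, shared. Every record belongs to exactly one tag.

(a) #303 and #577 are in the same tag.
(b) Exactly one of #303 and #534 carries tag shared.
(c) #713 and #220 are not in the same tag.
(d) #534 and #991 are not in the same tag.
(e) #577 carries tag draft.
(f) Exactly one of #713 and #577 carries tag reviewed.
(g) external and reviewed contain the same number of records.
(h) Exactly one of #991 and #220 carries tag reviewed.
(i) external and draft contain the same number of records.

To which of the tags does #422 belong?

#422: external

From (e): #577 ∈ draft.
(a): #303 matches #577: #303 ∉ reviewed.
(a): #303 matches #577: #303 ∉ external.
(a): #303 matches #577: #303 ∈ draft.
(b) (exactly one): #534 ∈ shared.
(d): #991 ∉ shared.
(f) (exactly one): #713 ∈ reviewed.
(c): #220 ∉ reviewed.
(h) (exactly one): #991 ∈ reviewed.
Suppose #422 ∈ reviewed: no assignment then satisfies all the clues, so #422 ∉ reviewed.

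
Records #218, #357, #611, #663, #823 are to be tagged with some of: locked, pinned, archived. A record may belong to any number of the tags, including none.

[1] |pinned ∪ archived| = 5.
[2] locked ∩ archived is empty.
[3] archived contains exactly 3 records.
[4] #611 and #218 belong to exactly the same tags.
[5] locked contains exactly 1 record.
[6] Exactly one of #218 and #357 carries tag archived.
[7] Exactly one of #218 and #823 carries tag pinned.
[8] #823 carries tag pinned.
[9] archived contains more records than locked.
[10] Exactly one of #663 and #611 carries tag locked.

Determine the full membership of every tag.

locked = {#663}; pinned = {#357, #663, #823}; archived = {#218, #611, #823}

From (8): #823 ∈ pinned.
(7) (exactly one): #218 ∉ pinned.
(4): #611 matches #218: #611 ∉ pinned.
Suppose #218 ∈ locked: no assignment then satisfies all the clues, so #218 ∉ locked.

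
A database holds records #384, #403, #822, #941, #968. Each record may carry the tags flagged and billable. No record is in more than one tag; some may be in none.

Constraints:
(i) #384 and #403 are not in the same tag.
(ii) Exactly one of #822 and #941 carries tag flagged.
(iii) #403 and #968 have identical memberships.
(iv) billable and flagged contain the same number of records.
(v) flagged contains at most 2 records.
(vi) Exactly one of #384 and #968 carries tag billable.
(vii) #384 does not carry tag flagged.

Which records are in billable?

billable = {#384}

From (vii): #384 ∉ flagged.
Suppose #384 ∉ billable: no assignment then satisfies all the clues, so #384 ∈ billable.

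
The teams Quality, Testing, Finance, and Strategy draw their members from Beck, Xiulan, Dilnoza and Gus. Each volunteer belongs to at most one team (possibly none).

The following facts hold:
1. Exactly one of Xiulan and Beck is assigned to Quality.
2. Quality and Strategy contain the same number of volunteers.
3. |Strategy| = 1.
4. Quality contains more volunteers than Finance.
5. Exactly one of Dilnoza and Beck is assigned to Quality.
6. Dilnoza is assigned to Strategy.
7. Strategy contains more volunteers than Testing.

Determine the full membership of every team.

Quality = {Beck}; Testing = {}; Finance = {}; Strategy = {Dilnoza}

From (6): Dilnoza ∈ Strategy.
(3): Strategy already has 1, so the rest are out.
(5) (exactly one): Beck ∈ Quality.
(1) (exactly one): Xiulan ∉ Quality.
Suppose Xiulan ∈ Testing: no assignment then satisfies all the clues, so Xiulan ∉ Testing.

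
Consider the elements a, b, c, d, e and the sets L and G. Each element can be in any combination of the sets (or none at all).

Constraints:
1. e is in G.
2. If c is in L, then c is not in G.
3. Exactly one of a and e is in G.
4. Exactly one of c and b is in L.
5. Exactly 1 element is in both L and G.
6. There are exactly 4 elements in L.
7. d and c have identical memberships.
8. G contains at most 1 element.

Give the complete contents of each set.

L = {a, c, d, e}; G = {e}

From (1): e ∈ G.
(3) (exactly one): a ∉ G.
(8): G already has 1, so the rest are out.
Suppose a ∉ L: no assignment then satisfies all the clues, so a ∈ L.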